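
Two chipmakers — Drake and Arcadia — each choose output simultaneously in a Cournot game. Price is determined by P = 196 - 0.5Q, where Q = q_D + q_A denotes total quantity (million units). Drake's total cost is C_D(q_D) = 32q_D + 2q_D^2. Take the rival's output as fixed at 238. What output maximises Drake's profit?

With the rival's output fixed at 238, Drake's profit is π_D = (196 - (1/2)·238 - (1/2)q_D)q_D - (32q_D + 2q_D²) = (77 - (1/2)q_D)q_D - (32q_D + 2q_D²).
∂π_D/∂q_D = 45 - 5q_D = 0, so q_D = 9.

9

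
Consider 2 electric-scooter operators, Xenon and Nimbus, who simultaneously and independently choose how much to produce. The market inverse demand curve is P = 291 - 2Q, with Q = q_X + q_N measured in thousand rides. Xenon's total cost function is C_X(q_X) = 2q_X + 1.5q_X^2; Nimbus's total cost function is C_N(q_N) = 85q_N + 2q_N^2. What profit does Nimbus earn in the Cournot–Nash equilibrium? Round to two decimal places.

Xenon's profit: π_X = (291 - 2Q)q_X - (2q_X + (3/2)q_X²). Setting ∂π_X/∂q_X = 0: 289 - 7q_X - 2(q_N) = 0.
Nimbus's first-order condition: 206 - 8q_N - 2(q_X) = 0.
Rearranging gives the reaction functions q_X = (289 - 2q_N)/7 and q_N = (206 - 2q_X)/8.
Substituting one into the other gives q_X = 475/13 and q_N = 216/13.
Price P = 291 - 2·(691/13) = 184.6923.
Nimbus's profit: 184.6923·(216/13) - 85·(216/13) - 2(216/13)² = 1104.2840.

1104.28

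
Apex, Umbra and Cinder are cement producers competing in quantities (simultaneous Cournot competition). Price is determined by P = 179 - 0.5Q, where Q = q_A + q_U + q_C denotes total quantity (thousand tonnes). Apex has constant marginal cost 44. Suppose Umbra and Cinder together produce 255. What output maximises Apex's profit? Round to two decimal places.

With rivals' combined output fixed at 255, Apex's profit is π_A = (179 - (1/2)·255 - (1/2)q_A)q_A - (44q_A) = (103/2 - (1/2)q_A)q_A - (44q_A).
∂π_A/∂q_A = 15/2 - q_A = 0, so q_A = 15/2.

7.50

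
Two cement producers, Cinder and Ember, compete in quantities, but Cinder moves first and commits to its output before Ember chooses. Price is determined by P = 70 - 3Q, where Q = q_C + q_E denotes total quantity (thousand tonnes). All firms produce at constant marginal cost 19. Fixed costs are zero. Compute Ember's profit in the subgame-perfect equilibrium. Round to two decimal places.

The follower Ember best-responds to any q_C: π_E = (70 - 3Q)q_E - 19q_E.
∂π_E/∂q_E = 51 - 3q_C - 6q_E = 0 gives the reaction function q_E = (51 - 3q_C)/6.
The leader anticipates this reaction. Substituting into P = 70 - 3Q gives P = 89/2 - (3/2)q_C, so π_C = (89/2 - (3/2)q_C)q_C - 19q_C.
The leader's first-order condition 51/2 - 3q_C = 0 yields q_C = 17/2.
Then q_E = (51 - 3·(17/2))/6 = 17/4.
Price P = 70 - 3·(51/4) = 127/4.
Ember's profit: (127/4 - 19)·(17/4) = 867/16.

54.19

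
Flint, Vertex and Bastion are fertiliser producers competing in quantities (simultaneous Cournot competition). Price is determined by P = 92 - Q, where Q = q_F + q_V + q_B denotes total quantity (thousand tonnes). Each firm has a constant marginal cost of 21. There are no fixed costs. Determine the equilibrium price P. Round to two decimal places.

38.75

Each firm earns π_i = (92 - Q)q_i - 21q_i.
First-order condition (treating rivals' output as given): 71 - 2q_i - Σ_{j≠i} q_j = 0.
With identical firms every q_j equals q_i, so Σ_{j≠i} q_j = 2q_i and 71 = 4q_i, giving q_i = 71/4.
Total output Q = 213/4, so price P = 92 - 213/4 = 155/4.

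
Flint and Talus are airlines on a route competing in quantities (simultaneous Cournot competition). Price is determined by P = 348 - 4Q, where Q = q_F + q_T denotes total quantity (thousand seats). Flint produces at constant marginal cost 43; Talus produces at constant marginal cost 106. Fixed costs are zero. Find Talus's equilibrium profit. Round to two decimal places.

890.03

Flint's profit: π_F = (348 - 4Q)q_F - (43q_F). Setting ∂π_F/∂q_F = 0: 305 - 8q_F - 4(q_T) = 0.
Talus's profit: π_T = (348 - 4Q)q_T - (106q_T). Setting ∂π_T/∂q_T = 0: 242 - 8q_T - 4(q_F) = 0.
Best responses: q_F = (305 - 4q_T)/8, q_T = (242 - 4q_F)/8.
Solving the pair: q_F = 92/3, q_T = 179/12.
Price P = 348 - 4·(547/12) = 497/3.
Talus's profit: (497/3 - 106)·(179/12) = 890.0278.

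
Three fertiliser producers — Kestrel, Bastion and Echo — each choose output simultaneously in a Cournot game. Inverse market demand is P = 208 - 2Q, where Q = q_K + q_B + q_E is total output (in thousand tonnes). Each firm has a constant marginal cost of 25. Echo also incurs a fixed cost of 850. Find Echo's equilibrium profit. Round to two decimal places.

A representative firm's profit is π_i = q_i(208 - 2Q) - 25q_i.
Setting ∂π_i/∂q_i = 0 with rivals' quantities fixed: 183 - 4q_i - 2·Σ_{j≠i} q_j = 0.
With identical firms every q_j equals q_i, so Σ_{j≠i} q_j = 2q_i and 183 = 8q_i, giving q_i = 183/8.
Price P = 208 - 2·(549/8) = 283/4.
Echo's profit: (283/4 - 25)·(183/8) - 850 = 196.5313.

196.53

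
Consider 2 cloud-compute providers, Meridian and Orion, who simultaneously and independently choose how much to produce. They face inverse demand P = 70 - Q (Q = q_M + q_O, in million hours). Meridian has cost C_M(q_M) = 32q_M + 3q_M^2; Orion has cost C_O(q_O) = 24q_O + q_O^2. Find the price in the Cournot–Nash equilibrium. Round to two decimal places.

55.94

Meridian's profit: π_M = (70 - Q)q_M - (32q_M + 3q_M²). Setting ∂π_M/∂q_M = 0: 38 - 8q_M - (q_O) = 0.
Orion's profit: π_O = (70 - Q)q_O - (24q_O + q_O²). Setting ∂π_O/∂q_O = 0: 46 - 4q_O - (q_M) = 0.
Best responses: q_M = (38 - q_O)/8, q_O = (46 - q_M)/4.
Substituting one into the other gives q_M = 106/31 and q_O = 330/31.
Total output Q = 436/31, so price P = 70 - 436/31 = 1734/31.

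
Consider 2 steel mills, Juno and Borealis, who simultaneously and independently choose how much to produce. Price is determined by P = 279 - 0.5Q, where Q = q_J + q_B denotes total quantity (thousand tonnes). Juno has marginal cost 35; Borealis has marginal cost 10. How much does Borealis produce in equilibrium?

Juno's profit: π_J = (279 - 0.5Q)q_J - (35q_J). Setting ∂π_J/∂q_J = 0: 244 - q_J - (1/2)(q_B) = 0.
Borealis's first-order condition: 269 - q_B - (1/2)(q_J) = 0.
Best responses: q_J = (244 - (1/2)q_B), q_B = (269 - (1/2)q_J).
Solving the pair: q_J = 146, q_B = 196.

196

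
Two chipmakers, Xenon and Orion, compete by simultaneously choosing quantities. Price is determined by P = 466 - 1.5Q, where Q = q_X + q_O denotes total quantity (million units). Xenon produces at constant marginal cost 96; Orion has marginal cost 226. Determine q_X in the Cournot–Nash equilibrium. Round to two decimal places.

111.11

Xenon's profit: π_X = (466 - 1.5Q)q_X - (96q_X). Setting ∂π_X/∂q_X = 0: 370 - 3q_X - (3/2)(q_O) = 0.
Orion's profit: π_O = (466 - 1.5Q)q_O - (226q_O). Setting ∂π_O/∂q_O = 0: 240 - 3q_O - (3/2)(q_X) = 0.
Best responses: q_X = (370 - (3/2)q_O)/3, q_O = (240 - (3/2)q_X)/3.
Substituting one into the other gives q_X = 1000/9 and q_O = 220/9.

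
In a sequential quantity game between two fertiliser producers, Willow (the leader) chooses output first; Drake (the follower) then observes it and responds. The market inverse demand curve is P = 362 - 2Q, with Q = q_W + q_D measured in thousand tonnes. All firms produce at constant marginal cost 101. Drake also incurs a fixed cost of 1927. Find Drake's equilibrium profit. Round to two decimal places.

201.78

Solve by backward induction. Given q_W, the follower Drake maximises π_D = (362 - 2q_W - 2q_D)q_D - 101q_D.
∂π_D/∂q_D = 261 - 2q_W - 4q_D = 0 gives the reaction function q_D = (261 - 2q_W)/4.
Willow substitutes q_D(q_W) into its own profit: π_W = q_W(362 - 2q_W - (261 - 2q_W)/2) - 101q_W = (463/2 - q_W)q_W - 101q_W.
Leader FOC: 261/2 - 2q_W = 0, so q_W = 261/4.
Then q_D = (261 - 2·(261/4))/4 = 261/8.
Price P = 362 - 2·(783/8) = 665/4.
Drake's profit: (665/4 - 101)·(261/8) - 1927 = 201.7813.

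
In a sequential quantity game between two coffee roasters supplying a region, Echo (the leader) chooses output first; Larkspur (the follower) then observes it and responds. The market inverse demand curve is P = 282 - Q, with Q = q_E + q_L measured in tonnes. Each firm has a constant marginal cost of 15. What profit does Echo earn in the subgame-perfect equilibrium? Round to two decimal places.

8911.13

The follower Larkspur best-responds to any q_E: π_L = (282 - Q)q_L - 15q_L.
∂π_L/∂q_L = 267 - q_E - 2q_L = 0 gives the reaction function q_L = (267 - q_E)/2.
The leader anticipates this reaction. Substituting into P = 282 - Q gives P = 297/2 - (1/2)q_E, so π_E = (297/2 - (1/2)q_E)q_E - 15q_E.
Leader FOC: 267/2 - q_E = 0, so q_E = 267/2.
Then q_L = (267 - 267/2)/2 = 267/4.
Price P = 282 - 801/4 = 327/4.
Echo's profit: (327/4 - 15)·(267/2) = 8911.1250.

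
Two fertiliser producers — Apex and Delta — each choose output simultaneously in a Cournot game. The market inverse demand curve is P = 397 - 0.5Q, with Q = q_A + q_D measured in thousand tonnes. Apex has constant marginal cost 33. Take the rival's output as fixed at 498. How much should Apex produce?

With the rival's output fixed at 498, Apex's profit is π_A = (397 - (1/2)·498 - (1/2)q_A)q_A - (33q_A) = (148 - (1/2)q_A)q_A - (33q_A).
∂π_A/∂q_A = 115 - q_A = 0, so q_A = 115.

115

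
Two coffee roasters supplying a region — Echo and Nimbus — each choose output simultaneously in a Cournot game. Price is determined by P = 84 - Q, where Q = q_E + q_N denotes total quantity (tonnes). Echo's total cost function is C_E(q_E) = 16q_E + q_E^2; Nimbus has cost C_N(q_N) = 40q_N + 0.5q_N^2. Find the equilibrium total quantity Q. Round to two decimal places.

24.36

Echo's profit: π_E = (84 - Q)q_E - (16q_E + q_E²). Setting ∂π_E/∂q_E = 0: 68 - 4q_E - (q_N) = 0.
Nimbus's first-order condition: 44 - 3q_N - (q_E) = 0.
Best responses: q_E = (68 - q_N)/4, q_N = (44 - q_E)/3.
Solving the pair: q_E = 160/11, q_N = 108/11.
Total output Q = 160/11 + 108/11 = 268/11.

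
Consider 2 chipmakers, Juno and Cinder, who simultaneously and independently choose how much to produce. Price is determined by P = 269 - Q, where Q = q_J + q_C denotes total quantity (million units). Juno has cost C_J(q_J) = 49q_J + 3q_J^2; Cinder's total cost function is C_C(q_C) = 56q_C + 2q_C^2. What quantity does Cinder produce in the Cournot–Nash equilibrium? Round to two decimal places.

Juno's profit: π_J = (269 - Q)q_J - (49q_J + 3q_J²). Setting ∂π_J/∂q_J = 0: 220 - 8q_J - (q_C) = 0.
Cinder's first-order condition: 213 - 6q_C - (q_J) = 0.
So q_J = (220 - q_C)/8 and q_C = (213 - q_J)/6.
Substituting one into the other gives q_J = 1107/47 and q_C = 1484/47.

31.57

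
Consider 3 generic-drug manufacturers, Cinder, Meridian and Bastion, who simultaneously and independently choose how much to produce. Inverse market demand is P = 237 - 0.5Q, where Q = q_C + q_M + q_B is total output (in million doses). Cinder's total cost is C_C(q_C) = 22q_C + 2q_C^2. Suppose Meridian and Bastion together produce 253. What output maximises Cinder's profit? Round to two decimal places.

With rivals' combined output fixed at 253, Cinder's profit is π_C = (237 - (1/2)·253 - (1/2)q_C)q_C - (22q_C + 2q_C²) = (221/2 - (1/2)q_C)q_C - (22q_C + 2q_C²).
∂π_C/∂q_C = 177/2 - 5q_C = 0, so q_C = 177/10.

17.70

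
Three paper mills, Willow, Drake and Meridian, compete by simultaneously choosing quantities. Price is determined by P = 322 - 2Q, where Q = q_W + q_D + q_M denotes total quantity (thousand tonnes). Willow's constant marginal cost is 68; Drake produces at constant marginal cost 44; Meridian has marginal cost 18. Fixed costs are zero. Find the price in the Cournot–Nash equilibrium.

Willow's profit: π_W = (322 - 2Q)q_W - (68q_W). Setting ∂π_W/∂q_W = 0: 254 - 4q_W - 2(q_D + q_M) = 0.
Drake's profit: π_D = (322 - 2Q)q_D - (44q_D). Setting ∂π_D/∂q_D = 0: 278 - 4q_D - 2(q_W + q_M) = 0.
Meridian's profit: π_M = (322 - 2Q)q_M - (18q_M). Setting ∂π_M/∂q_M = 0: 304 - 4q_M - 2(q_W + q_D) = 0.
Adding the 3 first-order conditions: 836 − 8Q = 0, so Q = 209/2.
Back-substituting: q_W = (254 − 209)/2 = 45/2, q_D = (278 − 209)/2 = 69/2, q_M = (304 − 209)/2 = 95/2.
Total output Q = 209/2, so price P = 322 - 2·(209/2) = 113.

113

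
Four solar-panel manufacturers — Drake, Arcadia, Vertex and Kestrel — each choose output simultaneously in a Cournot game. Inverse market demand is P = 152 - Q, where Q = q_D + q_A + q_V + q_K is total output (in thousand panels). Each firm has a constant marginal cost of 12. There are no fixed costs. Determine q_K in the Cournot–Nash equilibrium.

28

A representative firm's profit is π_i = q_i(152 - Q) - 12q_i.
Setting ∂π_i/∂q_i = 0 with rivals' quantities fixed: 140 - 2q_i - Σ_{j≠i} q_j = 0.
By symmetry each firm produces the same amount; substituting Σ_{j≠i} q_j = 3q_i yields q_i = 140/5 = 28.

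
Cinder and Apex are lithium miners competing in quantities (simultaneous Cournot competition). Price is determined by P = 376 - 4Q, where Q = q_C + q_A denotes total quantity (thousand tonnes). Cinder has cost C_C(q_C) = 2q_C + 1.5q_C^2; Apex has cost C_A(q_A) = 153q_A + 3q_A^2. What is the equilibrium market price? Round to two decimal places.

Cinder's profit: π_C = (376 - 4Q)q_C - (2q_C + (3/2)q_C²). Setting ∂π_C/∂q_C = 0: 374 - 11q_C - 4(q_A) = 0.
Apex's first-order condition: 223 - 14q_A - 4(q_C) = 0.
Best responses: q_C = (374 - 4q_A)/11, q_A = (223 - 4q_C)/14.
Substituting one into the other gives q_C = 724/23 and q_A = 319/46.
Total output Q = 1767/46, so price P = 376 - 4·(1767/46) = 222.3478.

222.35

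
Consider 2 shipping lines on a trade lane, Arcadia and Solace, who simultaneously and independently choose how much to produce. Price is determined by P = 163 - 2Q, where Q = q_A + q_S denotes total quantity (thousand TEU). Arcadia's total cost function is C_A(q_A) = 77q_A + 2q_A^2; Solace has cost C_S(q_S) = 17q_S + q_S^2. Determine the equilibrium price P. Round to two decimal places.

107.55

Arcadia's profit: π_A = (163 - 2Q)q_A - (77q_A + 2q_A²). Setting ∂π_A/∂q_A = 0: 86 - 8q_A - 2(q_S) = 0.
Solace's first-order condition: 146 - 6q_S - 2(q_A) = 0.
Best responses: q_A = (86 - 2q_S)/8, q_S = (146 - 2q_A)/6.
Substituting one into the other gives q_A = 56/11 and q_S = 249/11.
Total output Q = 305/11, so price P = 163 - 2·(305/11) = 1183/11.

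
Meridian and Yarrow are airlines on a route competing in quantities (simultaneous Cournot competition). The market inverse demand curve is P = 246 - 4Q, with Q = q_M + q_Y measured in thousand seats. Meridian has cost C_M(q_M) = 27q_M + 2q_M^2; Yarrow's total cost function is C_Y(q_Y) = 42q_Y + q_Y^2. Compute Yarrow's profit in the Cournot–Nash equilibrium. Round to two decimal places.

1142.37

Meridian's profit: π_M = (246 - 4Q)q_M - (27q_M + 2q_M²). Setting ∂π_M/∂q_M = 0: 219 - 12q_M - 4(q_Y) = 0.
Yarrow's first-order condition: 204 - 10q_Y - 4(q_M) = 0.
Best responses: q_M = (219 - 4q_Y)/12, q_Y = (204 - 4q_M)/10.
Solving the pair: q_M = 687/52, q_Y = 393/26.
Price P = 246 - 4·(1473/52) = 1725/13.
Yarrow's profit: (1725/13)·(393/26) - 42·(393/26) - (393/26)² = 1142.3743.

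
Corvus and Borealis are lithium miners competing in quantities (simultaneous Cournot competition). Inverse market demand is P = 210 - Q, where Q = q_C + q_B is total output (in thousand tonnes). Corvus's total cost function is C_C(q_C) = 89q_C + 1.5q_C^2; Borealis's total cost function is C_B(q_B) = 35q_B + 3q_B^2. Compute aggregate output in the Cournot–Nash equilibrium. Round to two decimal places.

39.67

Corvus's profit: π_C = (210 - Q)q_C - (89q_C + (3/2)q_C²). Setting ∂π_C/∂q_C = 0: 121 - 5q_C - (q_B) = 0.
Borealis's profit: π_B = (210 - Q)q_B - (35q_B + 3q_B²). Setting ∂π_B/∂q_B = 0: 175 - 8q_B - (q_C) = 0.
Best responses: q_C = (121 - q_B)/5, q_B = (175 - q_C)/8.
Solving the pair: q_C = 61/3, q_B = 58/3.
Total output Q = 61/3 + 58/3 = 119/3.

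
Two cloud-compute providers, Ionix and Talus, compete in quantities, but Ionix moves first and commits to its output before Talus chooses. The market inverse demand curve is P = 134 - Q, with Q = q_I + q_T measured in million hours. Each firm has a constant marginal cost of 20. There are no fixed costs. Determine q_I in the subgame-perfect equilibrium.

Solve by backward induction. Given q_I, the follower Talus maximises π_T = (134 - q_I - q_T)q_T - 20q_T.
∂π_T/∂q_T = 114 - q_I - 2q_T = 0 gives the reaction function q_T = (114 - q_I)/2.
The leader anticipates this reaction. Substituting into P = 134 - Q gives P = 77 - (1/2)q_I, so π_I = (77 - (1/2)q_I)q_I - 20q_I.
The leader's first-order condition 57 - q_I = 0 yields q_I = 57.
Then q_T = (114 - 57)/2 = 57/2.

57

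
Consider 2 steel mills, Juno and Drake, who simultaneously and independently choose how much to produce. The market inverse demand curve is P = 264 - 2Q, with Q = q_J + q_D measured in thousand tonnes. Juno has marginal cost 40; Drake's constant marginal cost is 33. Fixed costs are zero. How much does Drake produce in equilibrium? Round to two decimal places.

Juno's profit: π_J = (264 - 2Q)q_J - (40q_J). Setting ∂π_J/∂q_J = 0: 224 - 4q_J - 2(q_D) = 0.
Drake's profit: π_D = (264 - 2Q)q_D - (33q_D). Setting ∂π_D/∂q_D = 0: 231 - 4q_D - 2(q_J) = 0.
Rearranging gives the reaction functions q_J = (224 - 2q_D)/4 and q_D = (231 - 2q_J)/4.
Solving the pair: q_J = 217/6, q_D = 119/3.

39.67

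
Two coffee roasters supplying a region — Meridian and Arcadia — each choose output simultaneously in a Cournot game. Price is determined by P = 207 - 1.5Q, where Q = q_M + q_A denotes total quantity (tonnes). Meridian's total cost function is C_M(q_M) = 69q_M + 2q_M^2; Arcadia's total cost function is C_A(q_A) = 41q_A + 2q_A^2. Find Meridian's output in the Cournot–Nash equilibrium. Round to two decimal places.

Meridian's profit: π_M = (207 - 1.5Q)q_M - (69q_M + 2q_M²). Setting ∂π_M/∂q_M = 0: 138 - 7q_M - (3/2)(q_A) = 0.
Arcadia's profit: π_A = (207 - 1.5Q)q_A - (41q_A + 2q_A²). Setting ∂π_A/∂q_A = 0: 166 - 7q_A - (3/2)(q_M) = 0.
Best responses: q_M = (138 - (3/2)q_A)/7, q_A = (166 - (3/2)q_M)/7.
Substituting one into the other gives q_M = 15.3369 and q_A = 20.4278.

15.34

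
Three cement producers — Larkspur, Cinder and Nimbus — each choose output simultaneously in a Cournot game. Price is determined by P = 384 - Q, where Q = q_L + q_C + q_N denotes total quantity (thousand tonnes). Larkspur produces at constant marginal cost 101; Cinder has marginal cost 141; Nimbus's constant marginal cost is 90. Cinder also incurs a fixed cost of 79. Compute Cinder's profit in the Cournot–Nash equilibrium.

1365

Larkspur's profit: π_L = (384 - Q)q_L - (101q_L). Setting ∂π_L/∂q_L = 0: 283 - 2q_L - (q_C + q_N) = 0.
Cinder's profit: π_C = (384 - Q)q_C - (141q_C). Setting ∂π_C/∂q_C = 0: 243 - 2q_C - (q_L + q_N) = 0.
Nimbus's first-order condition: 294 - 2q_N - (q_L + q_C) = 0.
Adding the 3 conditions: 820 − 2Q − 2Q = 0, i.e. Q = 205.
Back-substituting: q_L = (283 − 205) = 78, q_C = (243 − 205) = 38, q_N = (294 − 205) = 89.
Price P = 384 - 205 = 179.
Cinder's profit: (179 - 141)·38 - 79 = 1365.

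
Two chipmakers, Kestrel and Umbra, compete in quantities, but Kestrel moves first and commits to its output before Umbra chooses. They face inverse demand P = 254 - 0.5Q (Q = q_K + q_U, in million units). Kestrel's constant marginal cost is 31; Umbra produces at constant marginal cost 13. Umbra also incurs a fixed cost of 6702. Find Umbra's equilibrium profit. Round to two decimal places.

2889.13

The follower Umbra best-responds to any q_K: π_U = (254 - 0.5Q)q_U - 13q_U.
Setting the follower's marginal profit to zero, 241 - (1/2)q_K - q_U = 0, i.e. q_U = (241 - (1/2)q_K).
Kestrel substitutes q_U(q_K) into its own profit: π_K = q_K(254 - (1/2)q_K - (241 - (1/2)q_K)/2) - 31q_K = (267/2 - (1/4)q_K)q_K - 31q_K.
Leader FOC: 205/2 - (1/2)q_K = 0, so q_K = 205.
Then q_U = (241 - (1/2)·205) = 277/2.
Price P = 254 - (1/2)·(687/2) = 329/4.
Umbra's profit: (329/4 - 13)·(277/2) - 6702 = 2889.1250.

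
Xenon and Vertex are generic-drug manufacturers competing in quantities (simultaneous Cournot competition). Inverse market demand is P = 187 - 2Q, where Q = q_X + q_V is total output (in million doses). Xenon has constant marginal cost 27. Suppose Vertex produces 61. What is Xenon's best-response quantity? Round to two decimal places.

With the rival's output fixed at 61, Xenon's profit is π_X = (187 - 2·61 - 2q_X)q_X - (27q_X) = (65 - 2q_X)q_X - (27q_X).
∂π_X/∂q_X = 38 - 4q_X = 0, so q_X = 19/2.

9.50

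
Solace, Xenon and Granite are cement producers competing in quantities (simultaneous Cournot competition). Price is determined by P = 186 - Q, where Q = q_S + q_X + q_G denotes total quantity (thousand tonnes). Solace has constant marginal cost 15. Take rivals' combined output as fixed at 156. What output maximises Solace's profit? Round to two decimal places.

With rivals' combined output fixed at 156, Solace's profit is π_S = (186 - 156 - q_S)q_S - (15q_S) = (30 - q_S)q_S - (15q_S).
∂π_S/∂q_S = 15 - 2q_S = 0, so q_S = 15/2.

7.50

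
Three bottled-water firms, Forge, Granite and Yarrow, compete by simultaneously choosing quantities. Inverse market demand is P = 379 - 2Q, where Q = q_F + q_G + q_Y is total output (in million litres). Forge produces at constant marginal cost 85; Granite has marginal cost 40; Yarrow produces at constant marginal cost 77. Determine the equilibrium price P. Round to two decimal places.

Forge's profit: π_F = (379 - 2Q)q_F - (85q_F). Setting ∂π_F/∂q_F = 0: 294 - 4q_F - 2(q_G + q_Y) = 0.
Granite's first-order condition: 339 - 4q_G - 2(q_F + q_Y) = 0.
Yarrow's profit: π_Y = (379 - 2Q)q_Y - (77q_Y). Setting ∂π_Y/∂q_Y = 0: 302 - 4q_Y - 2(q_F + q_G) = 0.
Adding the 3 conditions: 935 − 4Q − 4Q = 0, i.e. Q = 935/8.
Back-substituting: q_F = (294 − 935/4)/2 = 241/8, q_G = (339 − 935/4)/2 = 421/8, q_Y = (302 − 935/4)/2 = 273/8.
Total output Q = 935/8, so price P = 379 - 2·(935/8) = 581/4.

145.25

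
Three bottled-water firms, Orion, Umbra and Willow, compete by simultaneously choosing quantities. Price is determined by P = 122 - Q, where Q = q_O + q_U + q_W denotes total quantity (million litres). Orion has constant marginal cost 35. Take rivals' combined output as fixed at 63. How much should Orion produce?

12

With rivals' combined output fixed at 63, Orion's profit is π_O = (122 - 63 - q_O)q_O - (35q_O) = (59 - q_O)q_O - (35q_O).
∂π_O/∂q_O = 24 - 2q_O = 0, so q_O = 12.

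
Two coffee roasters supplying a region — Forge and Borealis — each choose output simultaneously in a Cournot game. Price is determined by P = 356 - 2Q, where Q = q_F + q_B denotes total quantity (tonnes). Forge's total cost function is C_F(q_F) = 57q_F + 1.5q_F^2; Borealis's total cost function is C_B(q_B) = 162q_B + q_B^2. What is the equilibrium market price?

Forge's profit: π_F = (356 - 2Q)q_F - (57q_F + (3/2)q_F²). Setting ∂π_F/∂q_F = 0: 299 - 7q_F - 2(q_B) = 0.
Borealis's first-order condition: 194 - 6q_B - 2(q_F) = 0.
Rearranging gives the reaction functions q_F = (299 - 2q_B)/7 and q_B = (194 - 2q_F)/6.
Substituting one into the other gives q_F = 37 and q_B = 20.
Total output Q = 57, so price P = 356 - 2·57 = 242.

242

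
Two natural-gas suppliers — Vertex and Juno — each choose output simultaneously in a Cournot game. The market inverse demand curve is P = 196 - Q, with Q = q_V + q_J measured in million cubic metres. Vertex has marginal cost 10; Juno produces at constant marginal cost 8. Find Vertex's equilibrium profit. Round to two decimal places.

3761.78

Vertex's profit: π_V = (196 - Q)q_V - (10q_V). Setting ∂π_V/∂q_V = 0: 186 - 2q_V - (q_J) = 0.
Juno's first-order condition: 188 - 2q_J - (q_V) = 0.
Best responses: q_V = (186 - q_J)/2, q_J = (188 - q_V)/2.
Solving the pair: q_V = 184/3, q_J = 190/3.
Price P = 196 - 374/3 = 214/3.
Vertex's profit: (214/3 - 10)·(184/3) = 3761.7778.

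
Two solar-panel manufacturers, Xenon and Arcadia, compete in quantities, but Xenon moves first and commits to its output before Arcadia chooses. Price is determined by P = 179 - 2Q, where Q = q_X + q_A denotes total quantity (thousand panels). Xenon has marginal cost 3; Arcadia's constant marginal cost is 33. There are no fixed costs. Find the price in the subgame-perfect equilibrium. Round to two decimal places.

54.50

Solve by backward induction. Given q_X, the follower Arcadia maximises π_A = (179 - 2q_X - 2q_A)q_A - 33q_A.
∂π_A/∂q_A = 146 - 2q_X - 4q_A = 0 gives the reaction function q_A = (146 - 2q_X)/4.
Xenon substitutes q_A(q_X) into its own profit: π_X = q_X(179 - 2q_X - (146 - 2q_X)/2) - 3q_X = (106 - q_X)q_X - 3q_X.
The leader's first-order condition 103 - 2q_X = 0 yields q_X = 103/2.
Then q_A = (146 - 2·(103/2))/4 = 43/4.
Total output Q = 249/4, so price P = 179 - 2·(249/4) = 109/2.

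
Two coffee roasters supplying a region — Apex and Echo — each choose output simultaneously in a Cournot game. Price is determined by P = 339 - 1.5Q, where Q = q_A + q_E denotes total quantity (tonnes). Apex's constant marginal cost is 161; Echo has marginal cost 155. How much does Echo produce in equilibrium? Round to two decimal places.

Apex's profit: π_A = (339 - 1.5Q)q_A - (161q_A). Setting ∂π_A/∂q_A = 0: 178 - 3q_A - (3/2)(q_E) = 0.
Echo's profit: π_E = (339 - 1.5Q)q_E - (155q_E). Setting ∂π_E/∂q_E = 0: 184 - 3q_E - (3/2)(q_A) = 0.
Rearranging gives the reaction functions q_A = (178 - (3/2)q_E)/3 and q_E = (184 - (3/2)q_A)/3.
Solving the pair: q_A = 344/9, q_E = 380/9.

42.22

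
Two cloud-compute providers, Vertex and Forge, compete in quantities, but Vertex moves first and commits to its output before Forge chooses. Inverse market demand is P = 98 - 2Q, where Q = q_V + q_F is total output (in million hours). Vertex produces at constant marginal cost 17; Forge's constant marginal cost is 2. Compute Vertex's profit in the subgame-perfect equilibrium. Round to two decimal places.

272.25

The follower Forge best-responds to any q_V: π_F = (98 - 2Q)q_F - 2q_F.
Follower FOC: 96 - 2q_V - 4q_F = 0, so q_F(q_V) = (96 - 2q_V)/4.
The leader anticipates this reaction. Substituting into P = 98 - 2Q gives P = 50 - q_V, so π_V = (50 - q_V)q_V - 17q_V.
The leader's first-order condition 33 - 2q_V = 0 yields q_V = 33/2.
Then q_F = (96 - 2·(33/2))/4 = 63/4.
Price P = 98 - 2·(129/4) = 67/2.
Vertex's profit: (67/2 - 17)·(33/2) = 1089/4.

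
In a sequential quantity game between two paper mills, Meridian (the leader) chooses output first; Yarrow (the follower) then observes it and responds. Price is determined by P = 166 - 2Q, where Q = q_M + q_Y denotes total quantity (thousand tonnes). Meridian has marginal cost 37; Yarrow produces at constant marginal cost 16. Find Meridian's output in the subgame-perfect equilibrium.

27

The follower Yarrow best-responds to any q_M: π_Y = (166 - 2Q)q_Y - 16q_Y.
∂π_Y/∂q_Y = 150 - 2q_M - 4q_Y = 0 gives the reaction function q_Y = (150 - 2q_M)/4.
Meridian substitutes q_Y(q_M) into its own profit: π_M = q_M(166 - 2q_M - (150 - 2q_M)/2) - 37q_M = (91 - q_M)q_M - 37q_M.
Maximising: ∂π_M/∂q_M = 54 - 2q_M = 0, giving q_M = 27.
Then q_Y = (150 - 2·27)/4 = 24.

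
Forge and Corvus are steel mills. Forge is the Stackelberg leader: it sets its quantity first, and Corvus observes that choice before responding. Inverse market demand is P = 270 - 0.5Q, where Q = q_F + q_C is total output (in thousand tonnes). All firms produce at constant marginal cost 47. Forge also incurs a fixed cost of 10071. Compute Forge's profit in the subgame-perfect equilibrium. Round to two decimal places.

Solve by backward induction. Given q_F, the follower Corvus maximises π_C = (270 - (1/2)q_F - (1/2)q_C)q_C - 47q_C.
Follower FOC: 223 - (1/2)q_F - q_C = 0, so q_C(q_F) = (223 - (1/2)q_F).
The leader anticipates this reaction. Substituting into P = 270 - 0.5Q gives P = 317/2 - (1/4)q_F, so π_F = (317/2 - (1/4)q_F)q_F - 47q_F.
Maximising: ∂π_F/∂q_F = 223/2 - (1/2)q_F = 0, giving q_F = 223.
Then q_C = (223 - (1/2)·223) = 223/2.
Price P = 270 - (1/2)·(669/2) = 411/4.
Forge's profit: (411/4 - 47)·223 - 10071 = 2361.2500.

2361.25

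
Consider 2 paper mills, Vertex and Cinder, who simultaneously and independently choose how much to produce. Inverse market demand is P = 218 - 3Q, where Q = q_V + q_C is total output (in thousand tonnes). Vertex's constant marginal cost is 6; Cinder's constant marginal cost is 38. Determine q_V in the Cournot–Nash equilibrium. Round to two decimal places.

Vertex's profit: π_V = (218 - 3Q)q_V - (6q_V). Setting ∂π_V/∂q_V = 0: 212 - 6q_V - 3(q_C) = 0.
Cinder's profit: π_C = (218 - 3Q)q_C - (38q_C). Setting ∂π_C/∂q_C = 0: 180 - 6q_C - 3(q_V) = 0.
So q_V = (212 - 3q_C)/6 and q_C = (180 - 3q_V)/6.
Substituting one into the other gives q_V = 244/9 and q_C = 148/9.

27.11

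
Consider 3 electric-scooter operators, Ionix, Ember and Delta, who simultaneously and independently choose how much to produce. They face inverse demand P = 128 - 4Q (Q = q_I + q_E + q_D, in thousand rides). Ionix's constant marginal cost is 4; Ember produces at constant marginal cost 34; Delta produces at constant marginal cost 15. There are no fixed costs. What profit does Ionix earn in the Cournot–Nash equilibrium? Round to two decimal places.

Ionix's profit: π_I = (128 - 4Q)q_I - (4q_I). Setting ∂π_I/∂q_I = 0: 124 - 8q_I - 4(q_E + q_D) = 0.
Ember's first-order condition: 94 - 8q_E - 4(q_I + q_D) = 0.
Delta's first-order condition: 113 - 8q_D - 4(q_I + q_E) = 0.
Summing all 3 equations gives 331 − 16Q = 0, hence Q = 331/16.
Back-substituting: q_I = (124 − 331/4)/4 = 165/16, q_E = (94 − 331/4)/4 = 45/16, q_D = (113 − 331/4)/4 = 121/16.
Price P = 128 - 4·(331/16) = 181/4.
Ionix's profit: (181/4 - 4)·(165/16) = 425.3906.

425.39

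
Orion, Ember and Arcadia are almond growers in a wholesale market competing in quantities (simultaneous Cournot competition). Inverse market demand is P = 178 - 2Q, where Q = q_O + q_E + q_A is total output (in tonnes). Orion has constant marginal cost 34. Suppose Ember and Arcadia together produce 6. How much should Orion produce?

33

With rivals' combined output fixed at 6, Orion's profit is π_O = (178 - 2·6 - 2q_O)q_O - (34q_O) = (166 - 2q_O)q_O - (34q_O).
∂π_O/∂q_O = 132 - 4q_O = 0, so q_O = 33.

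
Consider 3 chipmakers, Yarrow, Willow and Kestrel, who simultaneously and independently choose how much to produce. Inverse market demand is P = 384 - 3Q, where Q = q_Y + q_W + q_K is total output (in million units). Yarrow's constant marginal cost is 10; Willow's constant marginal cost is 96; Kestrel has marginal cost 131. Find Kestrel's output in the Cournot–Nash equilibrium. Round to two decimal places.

8.08

Yarrow's profit: π_Y = (384 - 3Q)q_Y - (10q_Y). Setting ∂π_Y/∂q_Y = 0: 374 - 6q_Y - 3(q_W + q_K) = 0.
Willow's first-order condition: 288 - 6q_W - 3(q_Y + q_K) = 0.
Kestrel's first-order condition: 253 - 6q_K - 3(q_Y + q_W) = 0.
Summing all 3 equations gives 915 − 12Q = 0, hence Q = 305/4.
Back-substituting: q_Y = (374 − 915/4)/3 = 581/12, q_W = (288 − 915/4)/3 = 79/4, q_K = (253 − 915/4)/3 = 97/12.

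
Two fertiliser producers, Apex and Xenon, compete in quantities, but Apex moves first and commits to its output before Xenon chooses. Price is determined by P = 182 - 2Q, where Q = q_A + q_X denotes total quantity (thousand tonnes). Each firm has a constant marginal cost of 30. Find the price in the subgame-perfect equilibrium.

68

The follower Xenon best-responds to any q_A: π_X = (182 - 2Q)q_X - 30q_X.
Setting the follower's marginal profit to zero, 152 - 2q_A - 4q_X = 0, i.e. q_X = (152 - 2q_A)/4.
The leader anticipates this reaction. Substituting into P = 182 - 2Q gives P = 106 - q_A, so π_A = (106 - q_A)q_A - 30q_A.
Maximising: ∂π_A/∂q_A = 76 - 2q_A = 0, giving q_A = 38.
Then q_X = (152 - 2·38)/4 = 19.
Total output Q = 57, so price P = 182 - 2·57 = 68.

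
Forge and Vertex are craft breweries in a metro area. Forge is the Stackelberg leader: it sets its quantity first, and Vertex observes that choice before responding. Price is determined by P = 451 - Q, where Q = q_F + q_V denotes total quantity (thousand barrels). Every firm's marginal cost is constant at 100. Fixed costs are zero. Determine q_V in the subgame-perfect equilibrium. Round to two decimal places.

The follower Vertex best-responds to any q_F: π_V = (451 - Q)q_V - 100q_V.
∂π_V/∂q_V = 351 - q_F - 2q_V = 0 gives the reaction function q_V = (351 - q_F)/2.
Forge substitutes q_V(q_F) into its own profit: π_F = q_F(451 - q_F - (351 - q_F)/2) - 100q_F = (551/2 - (1/2)q_F)q_F - 100q_F.
Leader FOC: 351/2 - q_F = 0, so q_F = 351/2.
Then q_V = (351 - 351/2)/2 = 351/4.

87.75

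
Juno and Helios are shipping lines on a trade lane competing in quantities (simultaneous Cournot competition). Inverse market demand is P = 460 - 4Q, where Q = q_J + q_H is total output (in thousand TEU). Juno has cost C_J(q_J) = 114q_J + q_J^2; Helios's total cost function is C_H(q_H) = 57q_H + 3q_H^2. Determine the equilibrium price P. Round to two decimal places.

Juno's profit: π_J = (460 - 4Q)q_J - (114q_J + q_J²). Setting ∂π_J/∂q_J = 0: 346 - 10q_J - 4(q_H) = 0.
Helios's first-order condition: 403 - 14q_H - 4(q_J) = 0.
Rearranging gives the reaction functions q_J = (346 - 4q_H)/10 and q_H = (403 - 4q_J)/14.
Substituting one into the other gives q_J = 808/31 and q_H = 1323/62.
Total output Q = 47.4032, so price P = 460 - 4·47.4032 = 270.3871.

270.39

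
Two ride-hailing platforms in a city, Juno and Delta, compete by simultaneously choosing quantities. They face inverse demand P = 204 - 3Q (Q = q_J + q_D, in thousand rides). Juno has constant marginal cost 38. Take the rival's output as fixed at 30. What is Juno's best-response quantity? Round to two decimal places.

12.67

With the rival's output fixed at 30, Juno's profit is π_J = (204 - 3·30 - 3q_J)q_J - (38q_J) = (114 - 3q_J)q_J - (38q_J).
∂π_J/∂q_J = 76 - 6q_J = 0, so q_J = 38/3.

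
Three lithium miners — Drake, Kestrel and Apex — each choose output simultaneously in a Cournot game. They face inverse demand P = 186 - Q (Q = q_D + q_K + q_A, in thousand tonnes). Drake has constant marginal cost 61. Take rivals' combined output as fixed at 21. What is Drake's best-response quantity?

With rivals' combined output fixed at 21, Drake's profit is π_D = (186 - 21 - q_D)q_D - (61q_D) = (165 - q_D)q_D - (61q_D).
∂π_D/∂q_D = 104 - 2q_D = 0, so q_D = 52.

52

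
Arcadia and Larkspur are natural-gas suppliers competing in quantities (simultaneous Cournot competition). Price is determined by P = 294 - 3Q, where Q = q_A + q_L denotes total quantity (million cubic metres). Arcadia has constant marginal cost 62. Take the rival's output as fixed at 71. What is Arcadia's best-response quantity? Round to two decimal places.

With the rival's output fixed at 71, Arcadia's profit is π_A = (294 - 3·71 - 3q_A)q_A - (62q_A) = (81 - 3q_A)q_A - (62q_A).
∂π_A/∂q_A = 19 - 6q_A = 0, so q_A = 19/6.

3.17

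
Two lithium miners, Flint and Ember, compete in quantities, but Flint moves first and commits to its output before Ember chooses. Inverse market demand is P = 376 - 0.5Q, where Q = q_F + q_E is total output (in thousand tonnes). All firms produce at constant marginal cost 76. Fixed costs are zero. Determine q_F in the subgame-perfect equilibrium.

300

Solve by backward induction. Given q_F, the follower Ember maximises π_E = (376 - (1/2)q_F - (1/2)q_E)q_E - 76q_E.
∂π_E/∂q_E = 300 - (1/2)q_F - q_E = 0 gives the reaction function q_E = (300 - (1/2)q_F).
The leader anticipates this reaction. Substituting into P = 376 - 0.5Q gives P = 226 - (1/4)q_F, so π_F = (226 - (1/4)q_F)q_F - 76q_F.
The leader's first-order condition 150 - (1/2)q_F = 0 yields q_F = 300.
Then q_E = (300 - (1/2)·300) = 150.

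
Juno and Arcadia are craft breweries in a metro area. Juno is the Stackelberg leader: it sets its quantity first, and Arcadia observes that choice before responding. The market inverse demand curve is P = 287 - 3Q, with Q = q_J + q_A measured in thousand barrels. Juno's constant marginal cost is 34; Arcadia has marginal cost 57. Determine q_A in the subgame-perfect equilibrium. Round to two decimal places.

The follower Arcadia best-responds to any q_J: π_A = (287 - 3Q)q_A - 57q_A.
Setting the follower's marginal profit to zero, 230 - 3q_J - 6q_A = 0, i.e. q_A = (230 - 3q_J)/6.
The leader anticipates this reaction. Substituting into P = 287 - 3Q gives P = 172 - (3/2)q_J, so π_J = (172 - (3/2)q_J)q_J - 34q_J.
The leader's first-order condition 138 - 3q_J = 0 yields q_J = 46.
Then q_A = (230 - 3·46)/6 = 46/3.

15.33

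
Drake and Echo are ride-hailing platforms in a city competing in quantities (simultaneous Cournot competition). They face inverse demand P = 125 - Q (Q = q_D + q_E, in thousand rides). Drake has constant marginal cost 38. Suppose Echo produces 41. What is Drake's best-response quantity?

23

With the rival's output fixed at 41, Drake's profit is π_D = (125 - 41 - q_D)q_D - (38q_D) = (84 - q_D)q_D - (38q_D).
∂π_D/∂q_D = 46 - 2q_D = 0, so q_D = 23.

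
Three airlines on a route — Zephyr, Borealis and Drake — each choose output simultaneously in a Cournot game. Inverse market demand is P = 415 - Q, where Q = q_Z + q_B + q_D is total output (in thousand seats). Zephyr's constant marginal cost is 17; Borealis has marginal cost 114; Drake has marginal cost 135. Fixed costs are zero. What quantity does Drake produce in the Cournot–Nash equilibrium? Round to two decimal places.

Zephyr's profit: π_Z = (415 - Q)q_Z - (17q_Z). Setting ∂π_Z/∂q_Z = 0: 398 - 2q_Z - (q_B + q_D) = 0.
Borealis's first-order condition: 301 - 2q_B - (q_Z + q_D) = 0.
Drake's first-order condition: 280 - 2q_D - (q_Z + q_B) = 0.
Adding the 3 conditions: 979 − 2Q − 2Q = 0, i.e. Q = 979/4.
Back-substituting: q_Z = (398 − 979/4) = 613/4, q_B = (301 − 979/4) = 225/4, q_D = (280 − 979/4) = 141/4.

35.25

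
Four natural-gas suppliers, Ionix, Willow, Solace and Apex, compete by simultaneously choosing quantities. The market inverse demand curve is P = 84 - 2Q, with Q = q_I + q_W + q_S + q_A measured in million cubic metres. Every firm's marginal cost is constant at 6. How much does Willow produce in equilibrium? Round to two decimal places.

Each firm earns π_i = (84 - 2Q)q_i - 6q_i.
First-order condition (treating rivals' output as given): 78 - 4q_i - 2·Σ_{j≠i} q_j = 0.
With identical firms every q_j equals q_i, so Σ_{j≠i} q_j = 3q_i and 78 = 10q_i, giving q_i = 39/5.

7.80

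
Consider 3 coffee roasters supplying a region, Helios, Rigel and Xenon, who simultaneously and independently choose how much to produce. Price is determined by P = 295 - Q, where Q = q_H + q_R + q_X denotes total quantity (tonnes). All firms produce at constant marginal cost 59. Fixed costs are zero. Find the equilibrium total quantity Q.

177

Each firm earns π_i = (295 - Q)q_i - 59q_i.
Setting ∂π_i/∂q_i = 0 with rivals' quantities fixed: 236 - 2q_i - Σ_{j≠i} q_j = 0.
By symmetry each firm produces the same amount; substituting Σ_{j≠i} q_j = 2q_i yields q_i = 236/4 = 59.
Total output Q = 59 + 59 + 59 = 177.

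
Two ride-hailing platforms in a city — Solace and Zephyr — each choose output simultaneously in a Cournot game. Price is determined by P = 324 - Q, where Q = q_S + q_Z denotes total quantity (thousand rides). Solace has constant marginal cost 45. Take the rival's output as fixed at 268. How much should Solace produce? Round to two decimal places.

With the rival's output fixed at 268, Solace's profit is π_S = (324 - 268 - q_S)q_S - (45q_S) = (56 - q_S)q_S - (45q_S).
∂π_S/∂q_S = 11 - 2q_S = 0, so q_S = 11/2.

5.50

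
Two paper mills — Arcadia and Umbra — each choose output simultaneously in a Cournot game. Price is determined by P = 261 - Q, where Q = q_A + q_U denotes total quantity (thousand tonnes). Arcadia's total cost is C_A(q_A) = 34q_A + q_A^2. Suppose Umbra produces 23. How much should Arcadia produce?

51

With the rival's output fixed at 23, Arcadia's profit is π_A = (261 - 23 - q_A)q_A - (34q_A + q_A²) = (238 - q_A)q_A - (34q_A + q_A²).
∂π_A/∂q_A = 204 - 4q_A = 0, so q_A = 51.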